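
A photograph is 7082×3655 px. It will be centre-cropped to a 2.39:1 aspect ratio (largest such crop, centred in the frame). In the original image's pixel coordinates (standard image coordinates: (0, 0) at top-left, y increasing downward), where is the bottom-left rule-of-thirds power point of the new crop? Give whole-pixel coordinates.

x = 2361 px, y = 2321 px

7082/3655 < 2.39/1, so the 2.39:1 crop keeps the full width 7082 and trims height to 7082 × 1/2.39 = 2963.18 px.
Top offset = (3655 − 2963.18)/2 = 345.91 px; left offset = 0.
Bottom-left is one-third across and two-thirds down within the crop:
x = 0.00 + 1 × 7082.00/3 ≈ 2361; y = 345.91 + 2 × 2963.18/3 ≈ 2321.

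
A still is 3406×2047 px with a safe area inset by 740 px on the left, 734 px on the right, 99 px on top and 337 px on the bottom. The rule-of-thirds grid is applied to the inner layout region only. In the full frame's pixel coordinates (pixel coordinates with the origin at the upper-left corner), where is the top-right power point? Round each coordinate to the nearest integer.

x = 2028 px, y = 636 px

Content width = 3406 − 740 − 734 = 1932 px; content height = 2047 − 99 − 337 = 1611 px.
Top-right is two-thirds across and one-third down within the inner layout region.
x = 740 + 2 × 1932/3 = 740 + 1288.00 ≈ 2028
y = 99 + 1 × 1611/3 = 99 + 537.00 ≈ 636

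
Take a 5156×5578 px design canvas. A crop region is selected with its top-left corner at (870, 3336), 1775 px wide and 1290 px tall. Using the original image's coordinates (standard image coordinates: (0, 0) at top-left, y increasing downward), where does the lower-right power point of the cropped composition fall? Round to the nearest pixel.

(2053, 4196)

One third of the crop width 1775 is 591.67 px.
One third of the crop height 1290 is 430.00 px.
The lower-right point is two-thirds across and two-thirds down within the crop:
x = 870 + 2 × 591.67 ≈ 2053; y = 3336 + 2 × 430.00 ≈ 4196.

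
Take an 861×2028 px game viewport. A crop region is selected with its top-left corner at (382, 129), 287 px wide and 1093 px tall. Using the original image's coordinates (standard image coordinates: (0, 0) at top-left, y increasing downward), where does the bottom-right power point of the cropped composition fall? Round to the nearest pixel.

One third of the crop width 287 is 95.67 px.
One third of the crop height 1093 is 364.33 px.
The bottom-right point is two-thirds across and two-thirds down within the crop:
x = 382 + 2 × 95.67 ≈ 573; y = 129 + 2 × 364.33 ≈ 858.

(573, 858)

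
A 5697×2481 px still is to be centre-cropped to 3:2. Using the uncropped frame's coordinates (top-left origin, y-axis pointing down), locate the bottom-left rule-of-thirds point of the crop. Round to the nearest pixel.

(2228, 1654)

5697/2481 > 3/2, so the 3:2 crop keeps the full height 2481 and trims width to 2481 × 3/2 = 3721.50 px.
Left offset = (5697 − 3721.50)/2 = 987.75 px; top offset = 0.
Bottom-left is one-third across and two-thirds down within the crop:
x = 987.75 + 1 × 3721.50/3 ≈ 2228; y = 0.00 + 2 × 2481.00/3 ≈ 1654.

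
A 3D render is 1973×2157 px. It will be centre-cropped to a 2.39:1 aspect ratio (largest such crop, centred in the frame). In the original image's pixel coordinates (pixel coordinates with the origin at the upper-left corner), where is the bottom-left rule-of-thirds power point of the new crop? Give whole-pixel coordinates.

(658, 1216)

1973/2157 < 2.39/1, so the 2.39:1 crop keeps the full width 1973 and trims height to 1973 × 1/2.39 = 825.52 px.
Top offset = (2157 − 825.52)/2 = 665.74 px; left offset = 0.
Bottom-left is one-third across and two-thirds down within the crop:
x = 0.00 + 1 × 1973.00/3 ≈ 658; y = 665.74 + 2 × 825.52/3 ≈ 1216.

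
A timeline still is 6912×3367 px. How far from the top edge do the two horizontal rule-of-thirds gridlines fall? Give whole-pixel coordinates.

3367 / 3 = 1122.33, so the horizontal lines sit at one and two thirds of 3367.

y = 1122 px and y = 2245 px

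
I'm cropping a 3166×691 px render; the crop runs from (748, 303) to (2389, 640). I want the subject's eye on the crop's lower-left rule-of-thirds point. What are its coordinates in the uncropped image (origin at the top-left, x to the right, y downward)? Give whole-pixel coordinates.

(1295, 528)

Crop width = 2389 − 748 = 1641 px; one third is 547.00 px.
Crop height = 640 − 303 = 337 px; one third is 112.33 px.
The lower-left point is one-third across and two-thirds down within the crop:
x = 748 + 1 × 547.00 ≈ 1295; y = 303 + 2 × 112.33 ≈ 528.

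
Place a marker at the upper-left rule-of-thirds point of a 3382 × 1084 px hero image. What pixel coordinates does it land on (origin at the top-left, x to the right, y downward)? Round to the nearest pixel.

The upper-left point sits one-third of the way across and one-third of the way down.
x = 1 × 3382/3 ≈ 1127; y = 1 × 1084/3 ≈ 361.

x = 1127 px, y = 361 px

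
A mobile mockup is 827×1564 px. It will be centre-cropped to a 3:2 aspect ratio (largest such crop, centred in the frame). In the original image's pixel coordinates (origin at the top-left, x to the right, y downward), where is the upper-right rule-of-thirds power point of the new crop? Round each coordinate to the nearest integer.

827/1564 < 3/2, so the 3:2 crop keeps the full width 827 and trims height to 827 × 2/3 = 551.33 px.
Top offset = (1564 − 551.33)/2 = 506.33 px; left offset = 0.
Upper-right is two-thirds across and one-third down within the crop:
x = 0.00 + 2 × 827.00/3 ≈ 551; y = 506.33 + 1 × 551.33/3 ≈ 690.

x = 551 px, y = 690 px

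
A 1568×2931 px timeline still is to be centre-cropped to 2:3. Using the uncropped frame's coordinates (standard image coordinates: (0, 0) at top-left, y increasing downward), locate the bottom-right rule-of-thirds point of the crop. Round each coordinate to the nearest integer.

1568/2931 < 2/3, so the 2:3 crop keeps the full width 1568 and trims height to 1568 × 3/2 = 2352.00 px.
Top offset = (2931 − 2352.00)/2 = 289.50 px; left offset = 0.
Bottom-right is two-thirds across and two-thirds down within the crop:
x = 0.00 + 2 × 1568.00/3 ≈ 1045; y = 289.50 + 2 × 2352.00/3 ≈ 1858.

x = 1045 px, y = 1858 px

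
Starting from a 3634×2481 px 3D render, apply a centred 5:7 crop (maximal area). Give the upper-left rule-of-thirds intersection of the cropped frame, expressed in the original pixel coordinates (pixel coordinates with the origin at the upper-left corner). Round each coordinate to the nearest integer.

x = 1522 px, y = 827 px

3634/2481 > 5/7, so the 5:7 crop keeps the full height 2481 and trims width to 2481 × 5/7 = 1772.14 px.
Left offset = (3634 − 1772.14)/2 = 930.93 px; top offset = 0.
Upper-left is one-third across and one-third down within the crop:
x = 930.93 + 1 × 1772.14/3 ≈ 1522; y = 0.00 + 1 × 2481.00/3 ≈ 827.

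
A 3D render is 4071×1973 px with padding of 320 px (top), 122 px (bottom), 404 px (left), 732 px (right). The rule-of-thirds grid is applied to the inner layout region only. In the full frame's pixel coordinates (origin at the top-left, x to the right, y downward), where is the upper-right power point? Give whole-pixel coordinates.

(2361, 830)

Content width = 4071 − 404 − 732 = 2935 px; content height = 1973 − 320 − 122 = 1531 px.
Upper-right is two-thirds across and one-third down within the inner layout region.
x = 404 + 2 × 2935/3 = 404 + 1956.67 ≈ 2361
y = 320 + 1 × 1531/3 = 320 + 510.33 ≈ 830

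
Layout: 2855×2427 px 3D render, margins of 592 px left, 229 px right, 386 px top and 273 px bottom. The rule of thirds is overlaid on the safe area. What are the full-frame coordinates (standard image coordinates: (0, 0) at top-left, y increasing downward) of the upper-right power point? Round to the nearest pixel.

Content width = 2855 − 592 − 229 = 2034 px; content height = 2427 − 386 − 273 = 1768 px.
Upper-right is two-thirds across and one-third down within the safe area.
x = 592 + 2 × 2034/3 = 592 + 1356.00 ≈ 1948
y = 386 + 1 × 1768/3 = 386 + 589.33 ≈ 975

x = 1948 px, y = 975 px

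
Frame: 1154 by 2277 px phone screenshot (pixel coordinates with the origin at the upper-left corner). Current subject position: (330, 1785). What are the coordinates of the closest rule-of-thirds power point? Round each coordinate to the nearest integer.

x = 385 px, y = 1518 px

Third lines: x ∈ {385, 769}, y ∈ {759, 1518}.
330 is closer to x = 385; 1785 is closer to y = 1518.
So the nearest intersection is the lower-left power point.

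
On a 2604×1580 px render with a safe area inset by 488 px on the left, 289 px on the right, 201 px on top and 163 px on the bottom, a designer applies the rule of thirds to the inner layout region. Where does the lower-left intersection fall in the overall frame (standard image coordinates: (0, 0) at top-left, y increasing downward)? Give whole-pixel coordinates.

Content width = 2604 − 488 − 289 = 1827 px; content height = 1580 − 201 − 163 = 1216 px.
Lower-left is one-third across and two-thirds down within the inner layout region.
x = 488 + 1 × 1827/3 = 488 + 609.00 ≈ 1097
y = 201 + 2 × 1216/3 = 201 + 810.67 ≈ 1012

x = 1097 px, y = 1012 px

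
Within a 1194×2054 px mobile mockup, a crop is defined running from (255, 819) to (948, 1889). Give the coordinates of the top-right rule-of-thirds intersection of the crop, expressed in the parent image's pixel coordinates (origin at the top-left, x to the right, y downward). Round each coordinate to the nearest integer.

x = 717 px, y = 1176 px

Crop width = 948 − 255 = 693 px; one third is 231.00 px.
Crop height = 1889 − 819 = 1070 px; one third is 356.67 px.
The top-right point is two-thirds across and one-third down within the crop:
x = 255 + 2 × 231.00 ≈ 717; y = 819 + 1 × 356.67 ≈ 1176.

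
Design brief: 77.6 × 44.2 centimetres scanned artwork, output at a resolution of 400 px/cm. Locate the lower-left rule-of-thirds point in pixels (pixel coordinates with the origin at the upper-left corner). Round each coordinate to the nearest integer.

In pixels the canvas is 77.6 × 400 = 31040 wide and 44.2 × 400 = 17680 tall.
The lower-left point is one-third across and two-thirds down:
x = 1 × 31040/3 ≈ 10347; y = 2 × 17680/3 ≈ 11787.

(10347, 11787)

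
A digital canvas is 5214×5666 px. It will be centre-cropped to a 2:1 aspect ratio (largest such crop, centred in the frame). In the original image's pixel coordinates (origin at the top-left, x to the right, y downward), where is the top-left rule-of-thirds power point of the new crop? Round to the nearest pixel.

5214/5666 < 2/1, so the 2:1 crop keeps the full width 5214 and trims height to 5214 × 1/2 = 2607.00 px.
Top offset = (5666 − 2607.00)/2 = 1529.50 px; left offset = 0.
Top-left is one-third across and one-third down within the crop:
x = 0.00 + 1 × 5214.00/3 ≈ 1738; y = 1529.50 + 1 × 2607.00/3 ≈ 2399.

x = 1738 px, y = 2399 px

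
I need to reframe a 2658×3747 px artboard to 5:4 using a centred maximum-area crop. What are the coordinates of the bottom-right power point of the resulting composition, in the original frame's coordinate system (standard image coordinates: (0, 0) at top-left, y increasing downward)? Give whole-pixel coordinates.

x = 1772 px, y = 2228 px

2658/3747 < 5/4, so the 5:4 crop keeps the full width 2658 and trims height to 2658 × 4/5 = 2126.40 px.
Top offset = (3747 − 2126.40)/2 = 810.30 px; left offset = 0.
Bottom-right is two-thirds across and two-thirds down within the crop:
x = 0.00 + 2 × 2658.00/3 ≈ 1772; y = 810.30 + 2 × 2126.40/3 ≈ 2228.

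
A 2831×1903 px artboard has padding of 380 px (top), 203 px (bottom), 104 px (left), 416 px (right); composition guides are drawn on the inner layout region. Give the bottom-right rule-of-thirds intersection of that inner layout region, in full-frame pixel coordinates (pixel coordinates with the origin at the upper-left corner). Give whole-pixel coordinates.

x = 1645 px, y = 1260 px

Content width = 2831 − 104 − 416 = 2311 px; content height = 1903 − 380 − 203 = 1320 px.
Bottom-right is two-thirds across and two-thirds down within the inner layout region.
x = 104 + 2 × 2311/3 = 104 + 1540.67 ≈ 1645
y = 380 + 2 × 1320/3 = 380 + 880.00 ≈ 1260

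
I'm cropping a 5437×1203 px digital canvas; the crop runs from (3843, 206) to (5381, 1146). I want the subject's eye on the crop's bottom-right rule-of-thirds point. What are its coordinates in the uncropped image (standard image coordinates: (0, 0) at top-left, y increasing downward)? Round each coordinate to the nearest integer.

Crop width = 5381 − 3843 = 1538 px; one third is 512.67 px.
Crop height = 1146 − 206 = 940 px; one third is 313.33 px.
The bottom-right point is two-thirds across and two-thirds down within the crop:
x = 3843 + 2 × 512.67 ≈ 4868; y = 206 + 2 × 313.33 ≈ 833.

x = 4868 px, y = 833 px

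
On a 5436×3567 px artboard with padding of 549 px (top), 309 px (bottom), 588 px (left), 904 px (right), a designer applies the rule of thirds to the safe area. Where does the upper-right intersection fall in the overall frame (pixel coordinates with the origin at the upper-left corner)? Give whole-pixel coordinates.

x = 3217 px, y = 1452 px

Content width = 5436 − 588 − 904 = 3944 px; content height = 3567 − 549 − 309 = 2709 px.
Upper-right is two-thirds across and one-third down within the safe area.
x = 588 + 2 × 3944/3 = 588 + 2629.33 ≈ 3217
y = 549 + 1 × 2709/3 = 549 + 903.00 ≈ 1452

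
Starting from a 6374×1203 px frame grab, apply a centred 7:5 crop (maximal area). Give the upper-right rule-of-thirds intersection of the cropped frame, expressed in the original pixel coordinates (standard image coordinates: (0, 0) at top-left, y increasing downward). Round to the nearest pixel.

x = 3468 px, y = 401 px

6374/1203 > 7/5, so the 7:5 crop keeps the full height 1203 and trims width to 1203 × 7/5 = 1684.20 px.
Left offset = (6374 − 1684.20)/2 = 2344.90 px; top offset = 0.
Upper-right is two-thirds across and one-third down within the crop:
x = 2344.90 + 2 × 1684.20/3 ≈ 3468; y = 0.00 + 1 × 1203.00/3 ≈ 401.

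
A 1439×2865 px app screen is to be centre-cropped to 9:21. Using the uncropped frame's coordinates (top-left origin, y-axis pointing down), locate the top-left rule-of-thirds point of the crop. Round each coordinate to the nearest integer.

1439/2865 > 9/21, so the 9:21 crop keeps the full height 2865 and trims width to 2865 × 9/21 = 1227.86 px.
Left offset = (1439 − 1227.86)/2 = 105.57 px; top offset = 0.
Top-left is one-third across and one-third down within the crop:
x = 105.57 + 1 × 1227.86/3 ≈ 515; y = 0.00 + 1 × 2865.00/3 ≈ 955.

x = 515 px, y = 955 px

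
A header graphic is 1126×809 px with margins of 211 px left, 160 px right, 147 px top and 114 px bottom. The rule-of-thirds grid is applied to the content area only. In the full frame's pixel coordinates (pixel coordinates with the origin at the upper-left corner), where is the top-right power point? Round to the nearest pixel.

Content width = 1126 − 211 − 160 = 755 px; content height = 809 − 147 − 114 = 548 px.
Top-right is two-thirds across and one-third down within the content area.
x = 211 + 2 × 755/3 = 211 + 503.33 ≈ 714
y = 147 + 1 × 548/3 = 147 + 182.67 ≈ 330

(714, 330)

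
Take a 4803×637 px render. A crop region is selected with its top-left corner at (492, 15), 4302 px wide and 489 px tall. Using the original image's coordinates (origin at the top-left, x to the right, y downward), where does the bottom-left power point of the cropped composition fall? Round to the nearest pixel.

x = 1926 px, y = 341 px

One third of the crop width 4302 is 1434.00 px.
One third of the crop height 489 is 163.00 px.
The bottom-left point is one-third across and two-thirds down within the crop:
x = 492 + 1 × 1434.00 ≈ 1926; y = 15 + 2 × 163.00 ≈ 341.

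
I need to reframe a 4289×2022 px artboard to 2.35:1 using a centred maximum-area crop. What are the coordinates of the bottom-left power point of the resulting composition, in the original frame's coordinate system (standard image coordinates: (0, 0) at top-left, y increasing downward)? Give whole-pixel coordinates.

4289/2022 < 2.35/1, so the 2.35:1 crop keeps the full width 4289 and trims height to 4289 × 1/2.35 = 1825.11 px.
Top offset = (2022 − 1825.11)/2 = 98.45 px; left offset = 0.
Bottom-left is one-third across and two-thirds down within the crop:
x = 0.00 + 1 × 4289.00/3 ≈ 1430; y = 98.45 + 2 × 1825.11/3 ≈ 1315.

x = 1430 px, y = 1315 px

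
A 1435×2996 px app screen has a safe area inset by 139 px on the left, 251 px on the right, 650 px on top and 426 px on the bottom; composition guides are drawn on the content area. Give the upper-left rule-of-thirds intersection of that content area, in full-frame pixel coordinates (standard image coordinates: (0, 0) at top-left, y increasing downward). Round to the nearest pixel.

x = 487 px, y = 1290 px

Content width = 1435 − 139 − 251 = 1045 px; content height = 2996 − 650 − 426 = 1920 px.
Upper-left is one-third across and one-third down within the content area.
x = 139 + 1 × 1045/3 = 139 + 348.33 ≈ 487
y = 650 + 1 × 1920/3 = 650 + 640.00 ≈ 1290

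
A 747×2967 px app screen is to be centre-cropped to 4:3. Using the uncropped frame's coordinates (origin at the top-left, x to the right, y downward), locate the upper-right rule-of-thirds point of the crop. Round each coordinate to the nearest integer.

747/2967 < 4/3, so the 4:3 crop keeps the full width 747 and trims height to 747 × 3/4 = 560.25 px.
Top offset = (2967 − 560.25)/2 = 1203.38 px; left offset = 0.
Upper-right is two-thirds across and one-third down within the crop:
x = 0.00 + 2 × 747.00/3 ≈ 498; y = 1203.38 + 1 × 560.25/3 ≈ 1390.

x = 498 px, y = 1390 px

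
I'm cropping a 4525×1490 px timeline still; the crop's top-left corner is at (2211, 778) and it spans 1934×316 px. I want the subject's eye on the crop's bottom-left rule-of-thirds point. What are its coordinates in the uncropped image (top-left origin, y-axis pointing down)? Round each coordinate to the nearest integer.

One third of the crop width 1934 is 644.67 px.
One third of the crop height 316 is 105.33 px.
The bottom-left point is one-third across and two-thirds down within the crop:
x = 2211 + 1 × 644.67 ≈ 2856; y = 778 + 2 × 105.33 ≈ 989.

x = 2856 px, y = 989 px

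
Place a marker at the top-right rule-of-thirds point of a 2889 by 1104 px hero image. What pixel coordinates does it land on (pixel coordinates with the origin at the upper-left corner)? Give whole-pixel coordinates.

The top-right point sits two-thirds of the way across and one-third of the way down.
x = 2 × 2889/3 ≈ 1926; y = 1 × 1104/3 ≈ 368.

x = 1926 px, y = 368 px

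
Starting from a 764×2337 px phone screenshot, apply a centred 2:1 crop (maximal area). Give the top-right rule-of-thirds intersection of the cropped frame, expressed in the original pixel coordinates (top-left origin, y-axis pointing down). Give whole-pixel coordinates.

764/2337 < 2/1, so the 2:1 crop keeps the full width 764 and trims height to 764 × 1/2 = 382.00 px.
Top offset = (2337 − 382.00)/2 = 977.50 px; left offset = 0.
Top-right is two-thirds across and one-third down within the crop:
x = 0.00 + 2 × 764.00/3 ≈ 509; y = 977.50 + 1 × 382.00/3 ≈ 1105.

(509, 1105)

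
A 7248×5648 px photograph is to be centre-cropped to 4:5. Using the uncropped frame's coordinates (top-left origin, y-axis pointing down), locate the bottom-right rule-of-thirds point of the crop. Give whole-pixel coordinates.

x = 4377 px, y = 3765 px

7248/5648 > 4/5, so the 4:5 crop keeps the full height 5648 and trims width to 5648 × 4/5 = 4518.40 px.
Left offset = (7248 − 4518.40)/2 = 1364.80 px; top offset = 0.
Bottom-right is two-thirds across and two-thirds down within the crop:
x = 1364.80 + 2 × 4518.40/3 ≈ 4377; y = 0.00 + 2 × 5648.00/3 ≈ 3765.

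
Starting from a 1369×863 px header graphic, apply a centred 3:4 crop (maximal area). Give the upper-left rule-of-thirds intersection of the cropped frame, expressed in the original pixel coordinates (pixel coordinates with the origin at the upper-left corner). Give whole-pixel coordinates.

1369/863 > 3/4, so the 3:4 crop keeps the full height 863 and trims width to 863 × 3/4 = 647.25 px.
Left offset = (1369 − 647.25)/2 = 360.88 px; top offset = 0.
Upper-left is one-third across and one-third down within the crop:
x = 360.88 + 1 × 647.25/3 ≈ 577; y = 0.00 + 1 × 863.00/3 ≈ 288.

(577, 288)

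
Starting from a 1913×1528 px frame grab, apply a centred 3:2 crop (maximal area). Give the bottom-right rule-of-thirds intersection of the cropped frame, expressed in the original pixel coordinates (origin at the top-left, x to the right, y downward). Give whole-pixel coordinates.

(1275, 977)

1913/1528 < 3/2, so the 3:2 crop keeps the full width 1913 and trims height to 1913 × 2/3 = 1275.33 px.
Top offset = (1528 − 1275.33)/2 = 126.33 px; left offset = 0.
Bottom-right is two-thirds across and two-thirds down within the crop:
x = 0.00 + 2 × 1913.00/3 ≈ 1275; y = 126.33 + 2 × 1275.33/3 ≈ 977.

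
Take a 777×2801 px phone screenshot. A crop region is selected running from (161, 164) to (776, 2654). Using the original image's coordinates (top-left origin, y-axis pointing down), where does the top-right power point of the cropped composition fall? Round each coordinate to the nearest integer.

Crop width = 776 − 161 = 615 px; one third is 205.00 px.
Crop height = 2654 − 164 = 2490 px; one third is 830.00 px.
The top-right point is two-thirds across and one-third down within the crop:
x = 161 + 2 × 205.00 ≈ 571; y = 164 + 1 × 830.00 ≈ 994.

(571, 994)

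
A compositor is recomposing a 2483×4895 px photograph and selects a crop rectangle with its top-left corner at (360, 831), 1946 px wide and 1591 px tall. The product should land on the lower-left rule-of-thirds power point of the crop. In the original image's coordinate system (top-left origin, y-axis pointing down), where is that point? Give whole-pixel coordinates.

(1009, 1892)

One third of the crop width 1946 is 648.67 px.
One third of the crop height 1591 is 530.33 px.
The lower-left point is one-third across and two-thirds down within the crop:
x = 360 + 1 × 648.67 ≈ 1009; y = 831 + 2 × 530.33 ≈ 1892.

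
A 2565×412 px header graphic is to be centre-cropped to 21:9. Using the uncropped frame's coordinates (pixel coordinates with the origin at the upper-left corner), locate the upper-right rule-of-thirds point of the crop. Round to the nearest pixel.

2565/412 > 21/9, so the 21:9 crop keeps the full height 412 and trims width to 412 × 21/9 = 961.33 px.
Left offset = (2565 − 961.33)/2 = 801.83 px; top offset = 0.
Upper-right is two-thirds across and one-third down within the crop:
x = 801.83 + 2 × 961.33/3 ≈ 1443; y = 0.00 + 1 × 412.00/3 ≈ 137.

x = 1443 px, y = 137 px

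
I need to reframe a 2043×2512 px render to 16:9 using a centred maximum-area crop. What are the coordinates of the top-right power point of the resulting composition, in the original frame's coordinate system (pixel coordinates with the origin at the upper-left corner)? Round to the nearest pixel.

(1362, 1064)

2043/2512 < 16/9, so the 16:9 crop keeps the full width 2043 and trims height to 2043 × 9/16 = 1149.19 px.
Top offset = (2512 − 1149.19)/2 = 681.41 px; left offset = 0.
Top-right is two-thirds across and one-third down within the crop:
x = 0.00 + 2 × 2043.00/3 ≈ 1362; y = 681.41 + 1 × 1149.19/3 ≈ 1064.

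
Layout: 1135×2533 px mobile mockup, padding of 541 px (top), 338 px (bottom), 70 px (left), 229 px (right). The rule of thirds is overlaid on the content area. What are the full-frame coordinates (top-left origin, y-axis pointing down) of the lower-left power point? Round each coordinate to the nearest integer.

(349, 1644)

Content width = 1135 − 70 − 229 = 836 px; content height = 2533 − 541 − 338 = 1654 px.
Lower-left is one-third across and two-thirds down within the content area.
x = 70 + 1 × 836/3 = 70 + 278.67 ≈ 349
y = 541 + 2 × 1654/3 = 541 + 1102.67 ≈ 1644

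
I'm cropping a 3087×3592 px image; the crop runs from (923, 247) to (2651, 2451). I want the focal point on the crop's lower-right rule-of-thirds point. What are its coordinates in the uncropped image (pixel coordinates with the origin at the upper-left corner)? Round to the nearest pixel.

Crop width = 2651 − 923 = 1728 px; one third is 576.00 px.
Crop height = 2451 − 247 = 2204 px; one third is 734.67 px.
The lower-right point is two-thirds across and two-thirds down within the crop:
x = 923 + 2 × 576.00 ≈ 2075; y = 247 + 2 × 734.67 ≈ 1716.

(2075, 1716)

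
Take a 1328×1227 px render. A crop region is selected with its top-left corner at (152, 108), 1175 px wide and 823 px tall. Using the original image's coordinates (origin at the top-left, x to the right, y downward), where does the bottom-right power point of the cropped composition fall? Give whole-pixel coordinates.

One third of the crop width 1175 is 391.67 px.
One third of the crop height 823 is 274.33 px.
The bottom-right point is two-thirds across and two-thirds down within the crop:
x = 152 + 2 × 391.67 ≈ 935; y = 108 + 2 × 274.33 ≈ 657.

x = 935 px, y = 657 px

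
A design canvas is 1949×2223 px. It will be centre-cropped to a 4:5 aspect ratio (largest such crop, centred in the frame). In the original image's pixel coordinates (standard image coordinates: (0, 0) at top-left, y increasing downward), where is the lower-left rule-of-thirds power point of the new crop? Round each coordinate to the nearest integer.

(678, 1482)

1949/2223 > 4/5, so the 4:5 crop keeps the full height 2223 and trims width to 2223 × 4/5 = 1778.40 px.
Left offset = (1949 − 1778.40)/2 = 85.30 px; top offset = 0.
Lower-left is one-third across and two-thirds down within the crop:
x = 85.30 + 1 × 1778.40/3 ≈ 678; y = 0.00 + 2 × 2223.00/3 ≈ 1482.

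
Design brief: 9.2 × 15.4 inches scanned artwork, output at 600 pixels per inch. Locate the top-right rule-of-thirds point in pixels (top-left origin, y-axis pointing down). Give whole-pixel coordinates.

x = 3680 px, y = 3080 px

In pixels the canvas is 9.2 × 600 = 5520 wide and 15.4 × 600 = 9240 tall.
The top-right point is two-thirds across and one-third down:
x = 2 × 5520/3 ≈ 3680; y = 1 × 9240/3 ≈ 3080.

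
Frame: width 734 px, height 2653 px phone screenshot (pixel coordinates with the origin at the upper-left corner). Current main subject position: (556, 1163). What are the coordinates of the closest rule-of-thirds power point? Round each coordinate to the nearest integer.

(489, 884)

Third lines: x ∈ {245, 489}, y ∈ {884, 1769}.
556 is closer to x = 489; 1163 is closer to y = 884.
So the nearest intersection is the upper-right power point.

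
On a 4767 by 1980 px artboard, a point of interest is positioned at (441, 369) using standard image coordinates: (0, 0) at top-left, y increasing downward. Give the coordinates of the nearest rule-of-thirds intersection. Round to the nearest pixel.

(1589, 660)

Third lines: x ∈ {1589, 3178}, y ∈ {660, 1320}.
441 is closer to x = 1589; 369 is closer to y = 660.
So the nearest intersection is the upper-left power point.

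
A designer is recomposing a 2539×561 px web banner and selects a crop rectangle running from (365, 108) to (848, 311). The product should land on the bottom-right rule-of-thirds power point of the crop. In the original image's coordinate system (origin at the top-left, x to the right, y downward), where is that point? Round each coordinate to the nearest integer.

(687, 243)

Crop width = 848 − 365 = 483 px; one third is 161.00 px.
Crop height = 311 − 108 = 203 px; one third is 67.67 px.
The bottom-right point is two-thirds across and two-thirds down within the crop:
x = 365 + 2 × 161.00 ≈ 687; y = 108 + 2 × 67.67 ≈ 243.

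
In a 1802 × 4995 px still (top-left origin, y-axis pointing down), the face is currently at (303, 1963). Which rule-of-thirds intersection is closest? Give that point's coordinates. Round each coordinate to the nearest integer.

Third lines: x ∈ {601, 1201}, y ∈ {1665, 3330}.
303 is closer to x = 601; 1963 is closer to y = 1665.
So the nearest intersection is the upper-left power point.

(601, 1665)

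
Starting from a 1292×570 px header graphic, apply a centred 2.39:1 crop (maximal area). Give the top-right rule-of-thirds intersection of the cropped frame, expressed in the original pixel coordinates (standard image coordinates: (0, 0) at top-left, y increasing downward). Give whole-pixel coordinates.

(861, 195)

1292/570 < 2.39/1, so the 2.39:1 crop keeps the full width 1292 and trims height to 1292 × 1/2.39 = 540.59 px.
Top offset = (570 − 540.59)/2 = 14.71 px; left offset = 0.
Top-right is two-thirds across and one-third down within the crop:
x = 0.00 + 2 × 1292.00/3 ≈ 861; y = 14.71 + 1 × 540.59/3 ≈ 195.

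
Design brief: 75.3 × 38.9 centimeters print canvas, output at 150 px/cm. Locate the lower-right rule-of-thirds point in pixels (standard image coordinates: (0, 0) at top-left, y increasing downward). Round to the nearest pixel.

x = 7530 px, y = 3890 px

In pixels the canvas is 75.3 × 150 = 11295 wide and 38.9 × 150 = 5835 tall.
The lower-right point is two-thirds across and two-thirds down:
x = 2 × 11295/3 ≈ 7530; y = 2 × 5835/3 ≈ 3890.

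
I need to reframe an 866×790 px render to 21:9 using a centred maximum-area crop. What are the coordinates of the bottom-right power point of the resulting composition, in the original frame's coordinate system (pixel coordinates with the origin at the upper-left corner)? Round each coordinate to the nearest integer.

(577, 457)

866/790 < 21/9, so the 21:9 crop keeps the full width 866 and trims height to 866 × 9/21 = 371.14 px.
Top offset = (790 − 371.14)/2 = 209.43 px; left offset = 0.
Bottom-right is two-thirds across and two-thirds down within the crop:
x = 0.00 + 2 × 866.00/3 ≈ 577; y = 209.43 + 2 × 371.14/3 ≈ 457.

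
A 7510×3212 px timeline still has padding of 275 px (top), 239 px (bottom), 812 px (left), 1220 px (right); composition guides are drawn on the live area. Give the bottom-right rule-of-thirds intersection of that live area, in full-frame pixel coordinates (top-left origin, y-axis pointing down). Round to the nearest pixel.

x = 4464 px, y = 2074 px

Content width = 7510 − 812 − 1220 = 5478 px; content height = 3212 − 275 − 239 = 2698 px.
Bottom-right is two-thirds across and two-thirds down within the live area.
x = 812 + 2 × 5478/3 = 812 + 3652.00 ≈ 4464
y = 275 + 2 × 2698/3 = 275 + 1798.67 ≈ 2074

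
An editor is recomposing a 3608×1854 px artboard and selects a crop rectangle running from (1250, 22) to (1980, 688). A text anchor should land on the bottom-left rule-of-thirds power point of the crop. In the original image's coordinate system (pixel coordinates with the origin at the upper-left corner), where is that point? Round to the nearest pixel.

(1493, 466)

Crop width = 1980 − 1250 = 730 px; one third is 243.33 px.
Crop height = 688 − 22 = 666 px; one third is 222.00 px.
The bottom-left point is one-third across and two-thirds down within the crop:
x = 1250 + 1 × 243.33 ≈ 1493; y = 22 + 2 × 222.00 ≈ 466.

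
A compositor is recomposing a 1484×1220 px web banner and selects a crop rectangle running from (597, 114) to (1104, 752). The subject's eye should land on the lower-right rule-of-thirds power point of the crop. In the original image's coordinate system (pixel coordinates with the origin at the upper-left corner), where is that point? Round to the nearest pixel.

Crop width = 1104 − 597 = 507 px; one third is 169.00 px.
Crop height = 752 − 114 = 638 px; one third is 212.67 px.
The lower-right point is two-thirds across and two-thirds down within the crop:
x = 597 + 2 × 169.00 ≈ 935; y = 114 + 2 × 212.67 ≈ 539.

x = 935 px, y = 539 px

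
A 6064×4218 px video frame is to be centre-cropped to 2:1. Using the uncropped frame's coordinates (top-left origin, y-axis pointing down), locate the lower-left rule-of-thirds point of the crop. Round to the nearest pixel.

x = 2021 px, y = 2614 px

6064/4218 < 2/1, so the 2:1 crop keeps the full width 6064 and trims height to 6064 × 1/2 = 3032.00 px.
Top offset = (4218 − 3032.00)/2 = 593.00 px; left offset = 0.
Lower-left is one-third across and two-thirds down within the crop:
x = 0.00 + 1 × 6064.00/3 ≈ 2021; y = 593.00 + 2 × 3032.00/3 ≈ 2614.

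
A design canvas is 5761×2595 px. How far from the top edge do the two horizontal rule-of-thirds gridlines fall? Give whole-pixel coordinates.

y = 865 px and y = 1730 px

2595 / 3 = 865, so the horizontal lines sit at one and two thirds of 2595.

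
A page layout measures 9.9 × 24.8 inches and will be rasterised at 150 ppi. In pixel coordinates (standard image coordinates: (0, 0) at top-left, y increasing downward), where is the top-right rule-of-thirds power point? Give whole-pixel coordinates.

In pixels the canvas is 9.9 × 150 = 1485 wide and 24.8 × 150 = 3720 tall.
The top-right point is two-thirds across and one-third down:
x = 2 × 1485/3 ≈ 990; y = 1 × 3720/3 ≈ 1240.

(990, 1240)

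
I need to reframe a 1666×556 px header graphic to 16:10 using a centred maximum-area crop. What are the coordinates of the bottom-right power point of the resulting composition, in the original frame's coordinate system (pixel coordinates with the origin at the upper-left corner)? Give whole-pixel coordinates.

x = 981 px, y = 371 px

1666/556 > 16/10, so the 16:10 crop keeps the full height 556 and trims width to 556 × 16/10 = 889.60 px.
Left offset = (1666 − 889.60)/2 = 388.20 px; top offset = 0.
Bottom-right is two-thirds across and two-thirds down within the crop:
x = 388.20 + 2 × 889.60/3 ≈ 981; y = 0.00 + 2 × 556.00/3 ≈ 371.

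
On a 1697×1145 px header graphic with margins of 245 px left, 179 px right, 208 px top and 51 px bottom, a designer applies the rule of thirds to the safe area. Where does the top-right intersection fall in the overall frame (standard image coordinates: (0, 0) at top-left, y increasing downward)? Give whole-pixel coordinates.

x = 1094 px, y = 503 px

Content width = 1697 − 245 − 179 = 1273 px; content height = 1145 − 208 − 51 = 886 px.
Top-right is two-thirds across and one-third down within the safe area.
x = 245 + 2 × 1273/3 = 245 + 848.67 ≈ 1094
y = 208 + 1 × 886/3 = 208 + 295.33 ≈ 503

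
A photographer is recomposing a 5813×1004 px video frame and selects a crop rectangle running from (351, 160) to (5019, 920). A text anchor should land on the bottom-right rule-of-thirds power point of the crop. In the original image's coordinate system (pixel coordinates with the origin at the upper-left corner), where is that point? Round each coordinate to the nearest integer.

Crop width = 5019 − 351 = 4668 px; one third is 1556.00 px.
Crop height = 920 − 160 = 760 px; one third is 253.33 px.
The bottom-right point is two-thirds across and two-thirds down within the crop:
x = 351 + 2 × 1556.00 ≈ 3463; y = 160 + 2 × 253.33 ≈ 667.

(3463, 667)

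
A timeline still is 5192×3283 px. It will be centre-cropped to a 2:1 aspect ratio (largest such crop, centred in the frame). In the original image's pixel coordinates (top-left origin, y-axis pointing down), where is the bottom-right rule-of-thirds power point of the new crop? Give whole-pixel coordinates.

x = 3461 px, y = 2074 px

5192/3283 < 2/1, so the 2:1 crop keeps the full width 5192 and trims height to 5192 × 1/2 = 2596.00 px.
Top offset = (3283 − 2596.00)/2 = 343.50 px; left offset = 0.
Bottom-right is two-thirds across and two-thirds down within the crop:
x = 0.00 + 2 × 5192.00/3 ≈ 3461; y = 343.50 + 2 × 2596.00/3 ≈ 2074.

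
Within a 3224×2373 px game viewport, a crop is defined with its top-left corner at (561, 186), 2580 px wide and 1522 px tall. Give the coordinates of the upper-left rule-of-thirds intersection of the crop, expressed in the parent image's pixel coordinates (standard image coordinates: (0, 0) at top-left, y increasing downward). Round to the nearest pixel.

(1421, 693)

One third of the crop width 2580 is 860.00 px.
One third of the crop height 1522 is 507.33 px.
The upper-left point is one-third across and one-third down within the crop:
x = 561 + 1 × 860.00 ≈ 1421; y = 186 + 1 × 507.33 ≈ 693.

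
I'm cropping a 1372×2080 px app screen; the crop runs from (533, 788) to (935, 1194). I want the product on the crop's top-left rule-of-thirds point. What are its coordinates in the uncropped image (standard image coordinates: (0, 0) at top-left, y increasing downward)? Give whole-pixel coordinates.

(667, 923)

Crop width = 935 − 533 = 402 px; one third is 134.00 px.
Crop height = 1194 − 788 = 406 px; one third is 135.33 px.
The top-left point is one-third across and one-third down within the crop:
x = 533 + 1 × 134.00 ≈ 667; y = 788 + 1 × 135.33 ≈ 923.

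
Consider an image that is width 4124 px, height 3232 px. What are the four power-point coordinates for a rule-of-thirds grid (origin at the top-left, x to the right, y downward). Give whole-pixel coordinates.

(1375, 1077), (2749, 1077), (1375, 2155), (2749, 2155)

One third of 4124 is 1374.67; one third of 3232 is 1077.33.
Vertical third lines at x = 1375 and x = 2749; horizontal third lines at y = 1077 and y = 2155.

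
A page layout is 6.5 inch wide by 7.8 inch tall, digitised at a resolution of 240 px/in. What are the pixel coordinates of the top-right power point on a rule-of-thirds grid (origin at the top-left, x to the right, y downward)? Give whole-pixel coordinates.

x = 1040 px, y = 624 px

In pixels the canvas is 6.5 × 240 = 1560 wide and 7.8 × 240 = 1872 tall.
The top-right point is two-thirds across and one-third down:
x = 2 × 1560/3 ≈ 1040; y = 1 × 1872/3 ≈ 624.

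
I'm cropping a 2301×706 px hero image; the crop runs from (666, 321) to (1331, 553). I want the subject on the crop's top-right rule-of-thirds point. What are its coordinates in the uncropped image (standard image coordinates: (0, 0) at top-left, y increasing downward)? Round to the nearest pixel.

Crop width = 1331 − 666 = 665 px; one third is 221.67 px.
Crop height = 553 − 321 = 232 px; one third is 77.33 px.
The top-right point is two-thirds across and one-third down within the crop:
x = 666 + 2 × 221.67 ≈ 1109; y = 321 + 1 × 77.33 ≈ 398.

x = 1109 px, y = 398 px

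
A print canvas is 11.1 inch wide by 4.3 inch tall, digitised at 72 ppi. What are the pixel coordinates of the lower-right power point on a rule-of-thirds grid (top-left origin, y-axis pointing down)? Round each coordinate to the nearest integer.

(533, 206)

In pixels the canvas is 11.1 × 72 = 799.2 wide and 4.3 × 72 = 309.6 tall.
The lower-right point is two-thirds across and two-thirds down:
x = 2 × 799.2/3 ≈ 533; y = 2 × 309.6/3 ≈ 206.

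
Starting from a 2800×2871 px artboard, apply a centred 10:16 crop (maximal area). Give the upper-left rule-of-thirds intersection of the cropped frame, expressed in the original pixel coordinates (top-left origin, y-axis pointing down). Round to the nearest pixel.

x = 1101 px, y = 957 px

2800/2871 > 10/16, so the 10:16 crop keeps the full height 2871 and trims width to 2871 × 10/16 = 1794.38 px.
Left offset = (2800 − 1794.38)/2 = 502.81 px; top offset = 0.
Upper-left is one-third across and one-third down within the crop:
x = 502.81 + 1 × 1794.38/3 ≈ 1101; y = 0.00 + 1 × 2871.00/3 ≈ 957.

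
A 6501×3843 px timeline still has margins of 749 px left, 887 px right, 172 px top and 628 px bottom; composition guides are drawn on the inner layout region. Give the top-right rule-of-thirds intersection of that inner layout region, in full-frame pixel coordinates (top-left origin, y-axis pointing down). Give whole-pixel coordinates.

Content width = 6501 − 749 − 887 = 4865 px; content height = 3843 − 172 − 628 = 3043 px.
Top-right is two-thirds across and one-third down within the inner layout region.
x = 749 + 2 × 4865/3 = 749 + 3243.33 ≈ 3992
y = 172 + 1 × 3043/3 = 172 + 1014.33 ≈ 1186

x = 3992 px, y = 1186 px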